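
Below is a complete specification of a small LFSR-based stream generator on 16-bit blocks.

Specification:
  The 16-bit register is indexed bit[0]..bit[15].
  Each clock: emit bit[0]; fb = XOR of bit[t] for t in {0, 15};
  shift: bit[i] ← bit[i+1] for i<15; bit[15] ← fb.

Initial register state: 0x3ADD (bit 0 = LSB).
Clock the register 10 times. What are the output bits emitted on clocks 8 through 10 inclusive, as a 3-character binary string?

reg_0 = 0x3ADD
clock 1: out=1, reg = 0x9D6E
clock 2: out=0, reg = 0xCEB7
clock 3: out=1, reg = 0x675B
clock 4: out=1, reg = 0xB3AD
clock 5: out=1, reg = 0x59D6
clock 6: out=0, reg = 0x2CEB
clock 7: out=1, reg = 0x9675
clock 8: out=1, reg = 0x4B3A
clock 9: out=0, reg = 0x259D
clock 10: out=1, reg = 0x92CE

101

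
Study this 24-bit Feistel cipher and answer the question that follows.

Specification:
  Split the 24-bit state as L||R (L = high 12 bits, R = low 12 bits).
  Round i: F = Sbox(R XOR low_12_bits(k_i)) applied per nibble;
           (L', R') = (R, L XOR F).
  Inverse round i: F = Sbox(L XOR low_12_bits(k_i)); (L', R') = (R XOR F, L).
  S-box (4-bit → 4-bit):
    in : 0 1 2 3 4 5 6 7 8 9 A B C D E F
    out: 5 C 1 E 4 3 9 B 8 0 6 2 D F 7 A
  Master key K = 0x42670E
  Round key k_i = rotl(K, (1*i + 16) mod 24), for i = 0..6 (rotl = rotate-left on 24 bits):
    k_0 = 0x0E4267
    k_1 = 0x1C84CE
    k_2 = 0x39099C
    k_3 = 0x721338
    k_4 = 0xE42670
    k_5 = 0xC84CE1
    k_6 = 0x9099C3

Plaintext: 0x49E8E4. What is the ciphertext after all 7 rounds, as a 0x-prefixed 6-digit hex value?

s_0 = plaintext = 0x49E8E4
s_1 = Round(s_0, k_0) = 0x8E4210
s_2 = Round(s_1, k_1) = 0x210113
s_3 = Round(s_2, k_2) = 0x113A9A
s_4 = Round(s_3, k_3) = 0xA9A172
s_5 = Round(s_4, k_4) = 0x1721CB
s_6 = Round(s_5, k_5) = 0x1CBE64
s_7 = Round(s_6, k_6) = 0xE64AA0

0xE64AA0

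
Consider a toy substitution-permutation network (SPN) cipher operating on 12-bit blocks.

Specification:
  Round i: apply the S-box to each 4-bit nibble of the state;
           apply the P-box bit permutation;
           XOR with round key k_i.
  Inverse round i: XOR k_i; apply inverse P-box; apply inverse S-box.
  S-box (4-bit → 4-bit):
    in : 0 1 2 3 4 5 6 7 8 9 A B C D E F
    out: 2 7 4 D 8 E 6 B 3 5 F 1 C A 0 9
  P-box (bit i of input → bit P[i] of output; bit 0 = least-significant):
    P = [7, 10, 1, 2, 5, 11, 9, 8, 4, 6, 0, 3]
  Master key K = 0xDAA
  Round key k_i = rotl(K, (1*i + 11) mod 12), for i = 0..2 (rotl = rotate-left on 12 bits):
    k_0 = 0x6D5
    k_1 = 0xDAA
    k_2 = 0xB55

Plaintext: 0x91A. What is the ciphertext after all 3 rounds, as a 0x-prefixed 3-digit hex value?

s_0 = plaintext = 0x91A
s_1 = Round(s_0, k_0) = 0x862
s_2 = Round(s_1, k_1) = 0x7F8
s_3 = Round(s_2, k_2) = 0xEAD

0xEAD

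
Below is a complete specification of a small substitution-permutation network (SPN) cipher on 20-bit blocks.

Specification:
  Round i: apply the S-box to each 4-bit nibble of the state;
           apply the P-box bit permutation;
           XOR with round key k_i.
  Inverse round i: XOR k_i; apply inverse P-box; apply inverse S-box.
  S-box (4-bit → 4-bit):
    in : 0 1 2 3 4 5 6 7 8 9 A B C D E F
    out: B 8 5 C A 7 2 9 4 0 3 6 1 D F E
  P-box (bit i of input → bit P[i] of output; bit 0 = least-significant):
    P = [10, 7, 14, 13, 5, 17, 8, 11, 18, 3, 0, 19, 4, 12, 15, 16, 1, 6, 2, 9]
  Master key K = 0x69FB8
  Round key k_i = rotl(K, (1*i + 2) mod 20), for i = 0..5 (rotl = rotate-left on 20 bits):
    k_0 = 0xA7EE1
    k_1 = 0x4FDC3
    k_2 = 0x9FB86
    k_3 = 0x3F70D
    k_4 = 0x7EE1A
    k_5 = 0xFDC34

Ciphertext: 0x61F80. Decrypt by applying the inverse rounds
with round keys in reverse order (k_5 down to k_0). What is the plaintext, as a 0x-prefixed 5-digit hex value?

s_0 = ciphertext = 0x61F80
s_1 = InvRound(s_0, k_5) = 0x3D12B
s_2 = InvRound(s_1, k_4) = 0x1A2D7
s_3 = InvRound(s_2, k_3) = 0xAA6B5
s_4 = InvRound(s_3, k_2) = 0xC08E2
s_5 = InvRound(s_4, k_1) = 0x9B32D
s_6 = InvRound(s_5, k_0) = 0xB36F5

0xB36F5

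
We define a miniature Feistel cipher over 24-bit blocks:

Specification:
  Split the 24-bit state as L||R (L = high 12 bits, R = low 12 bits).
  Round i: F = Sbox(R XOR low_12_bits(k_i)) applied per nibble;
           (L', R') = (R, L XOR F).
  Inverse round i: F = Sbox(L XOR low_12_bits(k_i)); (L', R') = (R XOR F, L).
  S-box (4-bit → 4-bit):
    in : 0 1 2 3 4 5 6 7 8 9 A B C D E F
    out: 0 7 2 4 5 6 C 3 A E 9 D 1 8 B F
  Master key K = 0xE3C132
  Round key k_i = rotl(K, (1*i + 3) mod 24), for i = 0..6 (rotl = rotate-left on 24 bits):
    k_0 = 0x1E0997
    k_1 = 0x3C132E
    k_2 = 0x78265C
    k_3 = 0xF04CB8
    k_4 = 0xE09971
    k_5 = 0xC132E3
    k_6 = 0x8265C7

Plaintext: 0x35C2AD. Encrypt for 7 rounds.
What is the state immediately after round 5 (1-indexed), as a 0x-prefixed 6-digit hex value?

0xED1C54

s_0 = plaintext = 0x35C2AD
s_1 = Round(s_0, k_0) = 0x2ADE15
s_2 = Round(s_1, k_1) = 0xE15AE0
s_3 = Round(s_2, k_2) = 0xAE0FC4
s_4 = Round(s_3, k_3) = 0xFC4ED1
s_5 = Round(s_4, k_4) = 0xED1C54
s_6 = Round(s_5, k_5) = 0xC54502
s_7 = Round(s_6, k_6) = 0x502C42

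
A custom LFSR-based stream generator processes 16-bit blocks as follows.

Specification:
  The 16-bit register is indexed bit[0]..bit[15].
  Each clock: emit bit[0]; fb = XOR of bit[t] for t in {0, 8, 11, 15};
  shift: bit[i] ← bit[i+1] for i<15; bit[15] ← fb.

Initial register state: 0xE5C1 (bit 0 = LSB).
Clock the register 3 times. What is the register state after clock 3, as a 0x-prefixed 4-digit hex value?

reg_0 = 0xE5C1
clock 1: out=1, reg = 0xF2E0
clock 2: out=0, reg = 0xF970
clock 3: out=0, reg = 0xFCB8

0xFCB8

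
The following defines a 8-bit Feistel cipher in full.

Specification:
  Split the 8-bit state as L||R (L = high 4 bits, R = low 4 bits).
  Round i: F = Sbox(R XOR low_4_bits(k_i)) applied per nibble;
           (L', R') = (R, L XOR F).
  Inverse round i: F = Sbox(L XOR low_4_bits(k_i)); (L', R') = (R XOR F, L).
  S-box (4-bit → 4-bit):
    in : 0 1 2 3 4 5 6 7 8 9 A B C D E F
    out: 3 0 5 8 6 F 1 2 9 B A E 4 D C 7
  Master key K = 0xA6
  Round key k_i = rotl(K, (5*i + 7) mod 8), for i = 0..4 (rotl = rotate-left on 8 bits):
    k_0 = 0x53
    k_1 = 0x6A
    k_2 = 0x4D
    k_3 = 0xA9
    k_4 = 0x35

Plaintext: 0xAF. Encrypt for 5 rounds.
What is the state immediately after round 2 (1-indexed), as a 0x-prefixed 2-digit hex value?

s_0 = plaintext = 0xAF
s_1 = Round(s_0, k_0) = 0xFE
s_2 = Round(s_1, k_1) = 0xE9
s_3 = Round(s_2, k_2) = 0x98
s_4 = Round(s_3, k_3) = 0x89
s_5 = Round(s_4, k_4) = 0x9C

0xE9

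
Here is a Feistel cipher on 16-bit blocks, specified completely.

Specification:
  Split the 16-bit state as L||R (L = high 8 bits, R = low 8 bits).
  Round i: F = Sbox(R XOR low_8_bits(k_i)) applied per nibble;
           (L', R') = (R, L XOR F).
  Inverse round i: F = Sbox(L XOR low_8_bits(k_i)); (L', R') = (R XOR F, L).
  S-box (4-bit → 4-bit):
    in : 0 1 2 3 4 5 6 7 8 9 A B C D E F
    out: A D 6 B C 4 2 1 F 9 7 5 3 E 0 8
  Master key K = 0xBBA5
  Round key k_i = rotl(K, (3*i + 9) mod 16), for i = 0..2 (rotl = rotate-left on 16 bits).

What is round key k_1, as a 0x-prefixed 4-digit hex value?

0x5BBA

K = 0xBBA5
k_0 = rotl(K, (3*0+9) mod 16) = rotl(K, 9) = 0x4B77
k_1 = rotl(K, (3*1+9) mod 16) = rotl(K, 12) = 0x5BBA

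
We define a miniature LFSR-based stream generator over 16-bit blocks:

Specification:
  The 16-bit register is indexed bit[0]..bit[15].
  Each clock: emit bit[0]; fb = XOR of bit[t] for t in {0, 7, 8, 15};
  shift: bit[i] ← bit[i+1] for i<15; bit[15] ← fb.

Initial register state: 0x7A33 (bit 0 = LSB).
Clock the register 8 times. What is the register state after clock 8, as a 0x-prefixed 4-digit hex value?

0x6B7A

reg_0 = 0x7A33
clock 1: out=1, reg = 0xBD19
clock 2: out=1, reg = 0xDE8C
clock 3: out=0, reg = 0x6F46
clock 4: out=0, reg = 0xB7A3
clock 5: out=1, reg = 0x5BD1
clock 6: out=1, reg = 0xADE8
clock 7: out=0, reg = 0xD6F4
clock 8: out=0, reg = 0x6B7A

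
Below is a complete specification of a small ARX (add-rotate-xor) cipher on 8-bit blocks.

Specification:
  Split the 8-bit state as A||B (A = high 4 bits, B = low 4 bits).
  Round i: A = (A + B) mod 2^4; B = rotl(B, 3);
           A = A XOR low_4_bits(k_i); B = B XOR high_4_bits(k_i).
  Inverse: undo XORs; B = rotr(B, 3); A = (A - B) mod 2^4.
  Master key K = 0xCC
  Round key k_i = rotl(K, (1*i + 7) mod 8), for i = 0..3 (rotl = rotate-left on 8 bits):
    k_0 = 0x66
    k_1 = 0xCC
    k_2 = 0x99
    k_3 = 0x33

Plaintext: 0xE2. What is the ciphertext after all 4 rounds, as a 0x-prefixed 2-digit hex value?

s_0 = plaintext = 0xE2
s_1 = Round(s_0, k_0) = 0x67
s_2 = Round(s_1, k_1) = 0x17
s_3 = Round(s_2, k_2) = 0x12
s_4 = Round(s_3, k_3) = 0x02

0x02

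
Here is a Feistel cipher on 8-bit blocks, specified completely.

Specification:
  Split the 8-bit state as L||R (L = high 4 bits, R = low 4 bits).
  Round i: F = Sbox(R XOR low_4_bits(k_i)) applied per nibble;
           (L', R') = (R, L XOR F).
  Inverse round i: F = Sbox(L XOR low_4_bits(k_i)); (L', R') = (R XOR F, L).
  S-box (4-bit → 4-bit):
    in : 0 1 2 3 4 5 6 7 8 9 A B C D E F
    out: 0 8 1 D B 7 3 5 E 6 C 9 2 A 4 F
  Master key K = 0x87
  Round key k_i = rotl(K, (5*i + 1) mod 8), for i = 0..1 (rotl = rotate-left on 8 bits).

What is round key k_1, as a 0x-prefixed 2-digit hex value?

K = 0x87
k_0 = rotl(K, (5*0+1) mod 8) = rotl(K, 1) = 0x0F
k_1 = rotl(K, (5*1+1) mod 8) = rotl(K, 6) = 0xE1

0xE1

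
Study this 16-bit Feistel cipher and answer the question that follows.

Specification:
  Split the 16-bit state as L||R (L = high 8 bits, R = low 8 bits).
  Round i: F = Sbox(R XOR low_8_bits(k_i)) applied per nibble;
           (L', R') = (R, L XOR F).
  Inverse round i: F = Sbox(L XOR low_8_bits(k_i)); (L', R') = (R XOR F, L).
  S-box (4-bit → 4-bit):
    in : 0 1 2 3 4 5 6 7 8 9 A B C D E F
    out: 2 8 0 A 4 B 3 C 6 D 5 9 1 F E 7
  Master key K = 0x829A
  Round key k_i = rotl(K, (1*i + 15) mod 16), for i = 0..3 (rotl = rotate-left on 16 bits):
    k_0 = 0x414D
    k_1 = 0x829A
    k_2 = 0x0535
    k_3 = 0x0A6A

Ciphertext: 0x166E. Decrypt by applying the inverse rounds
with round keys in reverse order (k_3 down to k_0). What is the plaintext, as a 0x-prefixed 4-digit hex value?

0x7412

s_0 = ciphertext = 0x166E
s_1 = InvRound(s_0, k_3) = 0xAF16
s_2 = InvRound(s_1, k_2) = 0xC3AF
s_3 = InvRound(s_2, k_1) = 0x12C3
s_4 = InvRound(s_3, k_0) = 0x7412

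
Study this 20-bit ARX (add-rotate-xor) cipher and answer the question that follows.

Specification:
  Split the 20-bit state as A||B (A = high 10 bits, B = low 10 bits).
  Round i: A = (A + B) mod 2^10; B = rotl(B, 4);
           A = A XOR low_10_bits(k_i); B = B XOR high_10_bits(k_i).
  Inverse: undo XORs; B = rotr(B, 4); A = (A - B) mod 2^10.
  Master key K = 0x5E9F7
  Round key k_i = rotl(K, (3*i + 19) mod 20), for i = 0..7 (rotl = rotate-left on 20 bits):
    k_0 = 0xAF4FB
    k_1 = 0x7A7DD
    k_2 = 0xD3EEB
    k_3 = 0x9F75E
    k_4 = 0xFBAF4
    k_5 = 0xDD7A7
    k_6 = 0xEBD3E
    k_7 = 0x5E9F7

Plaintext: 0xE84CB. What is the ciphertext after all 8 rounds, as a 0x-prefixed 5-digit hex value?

0xB99DE

s_0 = plaintext = 0xE84CB
s_1 = Round(s_0, k_0) = 0x25E0E
s_2 = Round(s_1, k_1) = 0x5E101
s_3 = Round(s_2, k_2) = 0x24B5B
s_4 = Round(s_3, k_3) = 0x2CFC0
s_5 = Round(s_4, k_4) = 0xA1FE1
s_6 = Round(s_5, k_5) = 0x73D6A
s_7 = Round(s_6, k_6) = 0x81D0A
s_8 = Round(s_7, k_7) = 0xB99DE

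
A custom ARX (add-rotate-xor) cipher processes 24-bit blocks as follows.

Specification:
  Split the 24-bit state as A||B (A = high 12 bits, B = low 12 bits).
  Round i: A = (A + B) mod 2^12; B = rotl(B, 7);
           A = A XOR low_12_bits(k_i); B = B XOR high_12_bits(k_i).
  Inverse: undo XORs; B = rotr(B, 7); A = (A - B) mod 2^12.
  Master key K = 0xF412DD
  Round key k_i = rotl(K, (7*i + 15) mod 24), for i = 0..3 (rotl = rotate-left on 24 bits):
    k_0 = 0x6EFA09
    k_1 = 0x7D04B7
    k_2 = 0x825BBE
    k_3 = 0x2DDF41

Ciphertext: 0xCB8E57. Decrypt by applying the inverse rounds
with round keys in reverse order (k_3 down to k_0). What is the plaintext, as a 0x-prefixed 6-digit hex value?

s_0 = ciphertext = 0xCB8E57
s_1 = InvRound(s_0, k_3) = 0x2A0159
s_2 = InvRound(s_1, k_2) = 0x98CF92
s_3 = InvRound(s_2, k_1) = 0x4EB850
s_4 = InvRound(s_3, k_0) = 0x6E57FD

0x6E57FD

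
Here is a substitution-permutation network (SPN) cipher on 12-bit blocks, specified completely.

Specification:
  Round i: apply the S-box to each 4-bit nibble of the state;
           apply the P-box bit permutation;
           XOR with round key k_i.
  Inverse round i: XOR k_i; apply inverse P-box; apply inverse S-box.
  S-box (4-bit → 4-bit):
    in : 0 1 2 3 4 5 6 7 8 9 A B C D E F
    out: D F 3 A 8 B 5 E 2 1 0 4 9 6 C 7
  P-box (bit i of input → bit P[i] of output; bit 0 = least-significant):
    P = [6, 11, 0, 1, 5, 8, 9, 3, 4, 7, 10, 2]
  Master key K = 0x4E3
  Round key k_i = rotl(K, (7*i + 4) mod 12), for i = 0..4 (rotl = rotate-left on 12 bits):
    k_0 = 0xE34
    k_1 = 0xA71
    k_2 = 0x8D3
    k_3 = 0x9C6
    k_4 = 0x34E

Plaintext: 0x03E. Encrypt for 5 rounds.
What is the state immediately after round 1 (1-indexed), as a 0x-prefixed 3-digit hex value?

0xB2B

s_0 = plaintext = 0x03E
s_1 = Round(s_0, k_0) = 0xB2B
s_2 = Round(s_1, k_1) = 0xF50
s_3 = Round(s_2, k_2) = 0xD28
s_4 = Round(s_3, k_3) = 0x466
s_5 = Round(s_4, k_4) = 0x12B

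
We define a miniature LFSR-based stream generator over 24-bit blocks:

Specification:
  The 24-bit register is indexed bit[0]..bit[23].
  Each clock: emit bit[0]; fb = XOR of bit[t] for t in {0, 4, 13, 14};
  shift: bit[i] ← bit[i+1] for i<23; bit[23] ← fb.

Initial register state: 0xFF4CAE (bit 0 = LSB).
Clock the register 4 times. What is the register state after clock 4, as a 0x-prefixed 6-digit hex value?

0x3FF4CA

reg_0 = 0xFF4CAE
clock 1: out=0, reg = 0xFFA657
clock 2: out=1, reg = 0xFFD32B
clock 3: out=1, reg = 0x7FE995
clock 4: out=1, reg = 0x3FF4CA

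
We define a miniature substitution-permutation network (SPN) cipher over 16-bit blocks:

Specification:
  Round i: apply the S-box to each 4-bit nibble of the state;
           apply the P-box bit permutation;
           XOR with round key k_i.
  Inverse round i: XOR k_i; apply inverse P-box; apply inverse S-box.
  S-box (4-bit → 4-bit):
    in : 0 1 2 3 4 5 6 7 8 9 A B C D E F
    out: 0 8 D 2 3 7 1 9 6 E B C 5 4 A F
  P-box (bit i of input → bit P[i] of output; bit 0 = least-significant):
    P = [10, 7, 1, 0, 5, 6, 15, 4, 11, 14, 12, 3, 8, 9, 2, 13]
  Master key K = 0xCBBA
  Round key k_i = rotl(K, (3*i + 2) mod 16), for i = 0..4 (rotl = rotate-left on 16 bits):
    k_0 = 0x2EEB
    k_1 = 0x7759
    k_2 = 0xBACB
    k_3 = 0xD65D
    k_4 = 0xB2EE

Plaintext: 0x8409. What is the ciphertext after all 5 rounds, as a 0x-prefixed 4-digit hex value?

s_0 = plaintext = 0x8409
s_1 = Round(s_0, k_0) = 0x646C
s_2 = Round(s_1, k_1) = 0x3A7B
s_3 = Round(s_2, k_2) = 0xF0F0
s_4 = Round(s_3, k_3) = 0x7529
s_5 = Round(s_4, k_4) = 0x4B5D

0x4B5D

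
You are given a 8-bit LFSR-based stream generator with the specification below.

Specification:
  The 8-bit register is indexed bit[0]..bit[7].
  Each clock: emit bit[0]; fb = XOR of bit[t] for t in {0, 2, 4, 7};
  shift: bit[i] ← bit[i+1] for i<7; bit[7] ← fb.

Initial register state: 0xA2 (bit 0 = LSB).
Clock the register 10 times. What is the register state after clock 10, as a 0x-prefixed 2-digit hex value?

reg_0 = 0xA2
clock 1: out=0, reg = 0xD1
clock 2: out=1, reg = 0xE8
clock 3: out=0, reg = 0xF4
clock 4: out=0, reg = 0xFA
clock 5: out=0, reg = 0x7D
clock 6: out=1, reg = 0xBE
clock 7: out=0, reg = 0xDF
clock 8: out=1, reg = 0x6F
clock 9: out=1, reg = 0x37
clock 10: out=1, reg = 0x9B

0x9B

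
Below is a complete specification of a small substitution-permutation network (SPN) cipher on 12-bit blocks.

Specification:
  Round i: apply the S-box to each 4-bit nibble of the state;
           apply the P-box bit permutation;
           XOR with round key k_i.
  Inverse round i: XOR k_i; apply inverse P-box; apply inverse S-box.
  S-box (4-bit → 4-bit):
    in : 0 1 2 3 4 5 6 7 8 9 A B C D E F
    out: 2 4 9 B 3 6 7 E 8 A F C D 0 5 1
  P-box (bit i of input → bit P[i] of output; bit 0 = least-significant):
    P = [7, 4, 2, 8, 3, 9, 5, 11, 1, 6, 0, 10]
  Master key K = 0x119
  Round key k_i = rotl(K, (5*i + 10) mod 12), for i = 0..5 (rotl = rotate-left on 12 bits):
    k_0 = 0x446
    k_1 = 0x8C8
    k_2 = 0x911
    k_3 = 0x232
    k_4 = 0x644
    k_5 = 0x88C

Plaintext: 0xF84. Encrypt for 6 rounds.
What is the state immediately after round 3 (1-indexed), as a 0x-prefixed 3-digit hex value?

s_0 = plaintext = 0xF84
s_1 = Round(s_0, k_0) = 0xCD4
s_2 = Round(s_1, k_1) = 0xC5B
s_3 = Round(s_2, k_2) = 0xE36
s_4 = Round(s_3, k_3) = 0x8AD
s_5 = Round(s_4, k_4) = 0x86C
s_6 = Round(s_5, k_5) = 0xF20

0xE36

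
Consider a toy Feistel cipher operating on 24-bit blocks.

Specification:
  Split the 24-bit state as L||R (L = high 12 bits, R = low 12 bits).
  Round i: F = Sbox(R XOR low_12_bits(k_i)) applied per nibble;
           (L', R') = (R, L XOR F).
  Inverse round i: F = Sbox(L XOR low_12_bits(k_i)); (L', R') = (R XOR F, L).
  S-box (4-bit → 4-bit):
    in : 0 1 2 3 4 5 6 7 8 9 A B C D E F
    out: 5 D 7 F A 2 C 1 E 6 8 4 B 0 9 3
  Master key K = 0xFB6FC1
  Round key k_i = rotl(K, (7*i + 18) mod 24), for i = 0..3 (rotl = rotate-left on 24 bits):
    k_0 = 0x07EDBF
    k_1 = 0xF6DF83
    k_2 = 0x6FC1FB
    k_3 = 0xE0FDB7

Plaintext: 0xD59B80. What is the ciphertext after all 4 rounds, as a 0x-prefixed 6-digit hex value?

s_0 = plaintext = 0xD59B80
s_1 = Round(s_0, k_0) = 0xB801AA
s_2 = Round(s_1, k_1) = 0x1AA2F6
s_3 = Round(s_2, k_2) = 0x2F6EFA
s_4 = Round(s_3, k_3) = 0xEFAD56

0xEFAD56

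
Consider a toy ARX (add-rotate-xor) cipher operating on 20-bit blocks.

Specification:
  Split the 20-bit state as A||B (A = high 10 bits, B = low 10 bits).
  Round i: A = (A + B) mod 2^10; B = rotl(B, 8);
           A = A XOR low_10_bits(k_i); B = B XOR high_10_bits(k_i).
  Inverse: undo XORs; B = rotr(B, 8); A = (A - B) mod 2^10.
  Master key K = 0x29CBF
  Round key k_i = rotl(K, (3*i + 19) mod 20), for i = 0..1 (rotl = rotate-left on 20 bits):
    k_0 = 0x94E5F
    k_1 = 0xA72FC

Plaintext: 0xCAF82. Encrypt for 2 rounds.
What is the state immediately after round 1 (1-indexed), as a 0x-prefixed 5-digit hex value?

0x3C8B3

s_0 = plaintext = 0xCAF82
s_1 = Round(s_0, k_0) = 0x3C8B3
s_2 = Round(s_1, k_1) = 0xD65B0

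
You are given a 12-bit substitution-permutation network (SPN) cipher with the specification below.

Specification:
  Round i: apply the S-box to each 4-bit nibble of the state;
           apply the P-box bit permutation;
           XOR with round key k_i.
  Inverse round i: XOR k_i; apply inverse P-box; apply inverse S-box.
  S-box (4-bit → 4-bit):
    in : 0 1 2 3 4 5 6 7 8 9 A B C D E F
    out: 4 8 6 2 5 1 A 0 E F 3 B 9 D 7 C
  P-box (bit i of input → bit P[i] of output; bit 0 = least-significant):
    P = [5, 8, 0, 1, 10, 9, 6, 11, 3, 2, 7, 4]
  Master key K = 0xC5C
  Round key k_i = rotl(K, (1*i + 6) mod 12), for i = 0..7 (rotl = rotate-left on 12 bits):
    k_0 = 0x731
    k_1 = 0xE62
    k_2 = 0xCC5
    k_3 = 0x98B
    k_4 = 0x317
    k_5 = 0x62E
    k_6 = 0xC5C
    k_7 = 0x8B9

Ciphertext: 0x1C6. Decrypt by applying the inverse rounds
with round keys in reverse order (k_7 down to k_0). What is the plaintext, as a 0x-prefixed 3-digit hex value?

s_0 = ciphertext = 0x1C6
s_1 = InvRound(s_0, k_7) = 0xBF9
s_2 = InvRound(s_1, k_6) = 0x2AE
s_3 = InvRound(s_2, k_5) = 0x057
s_4 = InvRound(s_3, k_4) = 0x723
s_5 = InvRound(s_4, k_3) = 0x4B5
s_6 = InvRound(s_5, k_2) = 0x1F5
s_7 = InvRound(s_6, k_1) = 0x8B8
s_8 = InvRound(s_7, k_0) = 0x4B2

0x4B2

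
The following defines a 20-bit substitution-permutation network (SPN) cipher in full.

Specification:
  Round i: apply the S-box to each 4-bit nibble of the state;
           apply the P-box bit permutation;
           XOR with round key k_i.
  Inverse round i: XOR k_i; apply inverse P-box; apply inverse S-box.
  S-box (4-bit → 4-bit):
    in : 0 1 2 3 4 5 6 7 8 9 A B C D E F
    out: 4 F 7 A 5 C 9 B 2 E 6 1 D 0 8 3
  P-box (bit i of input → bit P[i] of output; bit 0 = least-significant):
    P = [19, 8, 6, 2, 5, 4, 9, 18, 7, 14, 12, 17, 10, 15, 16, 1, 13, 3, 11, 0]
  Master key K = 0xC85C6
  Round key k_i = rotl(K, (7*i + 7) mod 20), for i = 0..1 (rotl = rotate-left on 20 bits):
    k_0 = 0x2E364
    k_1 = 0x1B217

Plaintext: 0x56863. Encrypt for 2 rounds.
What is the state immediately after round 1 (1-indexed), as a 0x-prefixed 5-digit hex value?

s_0 = plaintext = 0x56863
s_1 = Round(s_0, k_0) = 0x6AE43
s_2 = Round(s_1, k_1) = 0x21132

0x6AE43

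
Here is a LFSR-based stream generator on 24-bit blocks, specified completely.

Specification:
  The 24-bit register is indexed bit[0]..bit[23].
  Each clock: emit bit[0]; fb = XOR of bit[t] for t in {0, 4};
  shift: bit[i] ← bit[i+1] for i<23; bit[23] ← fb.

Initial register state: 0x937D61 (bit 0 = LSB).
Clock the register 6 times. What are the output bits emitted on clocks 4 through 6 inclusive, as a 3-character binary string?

reg_0 = 0x937D61
clock 1: out=1, reg = 0xC9BEB0
clock 2: out=0, reg = 0xE4DF58
clock 3: out=0, reg = 0xF26FAC
clock 4: out=0, reg = 0x7937D6
clock 5: out=0, reg = 0xBC9BEB
clock 6: out=1, reg = 0xDE4DF5

001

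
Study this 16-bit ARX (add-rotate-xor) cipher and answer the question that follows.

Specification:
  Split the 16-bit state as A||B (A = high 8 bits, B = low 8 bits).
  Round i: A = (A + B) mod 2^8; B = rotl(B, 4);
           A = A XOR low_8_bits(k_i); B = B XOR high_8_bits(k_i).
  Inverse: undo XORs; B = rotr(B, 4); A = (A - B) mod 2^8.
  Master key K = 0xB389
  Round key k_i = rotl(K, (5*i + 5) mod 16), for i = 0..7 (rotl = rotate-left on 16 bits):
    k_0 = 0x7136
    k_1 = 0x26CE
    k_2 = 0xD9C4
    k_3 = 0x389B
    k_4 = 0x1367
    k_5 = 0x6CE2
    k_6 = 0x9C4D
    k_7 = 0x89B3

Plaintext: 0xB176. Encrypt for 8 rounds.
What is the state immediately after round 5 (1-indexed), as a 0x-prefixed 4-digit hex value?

0x7B3D

s_0 = plaintext = 0xB176
s_1 = Round(s_0, k_0) = 0x1116
s_2 = Round(s_1, k_1) = 0xE947
s_3 = Round(s_2, k_2) = 0xF4AD
s_4 = Round(s_3, k_3) = 0x3AE2
s_5 = Round(s_4, k_4) = 0x7B3D
s_6 = Round(s_5, k_5) = 0x5ABF
s_7 = Round(s_6, k_6) = 0x5467
s_8 = Round(s_7, k_7) = 0x08FF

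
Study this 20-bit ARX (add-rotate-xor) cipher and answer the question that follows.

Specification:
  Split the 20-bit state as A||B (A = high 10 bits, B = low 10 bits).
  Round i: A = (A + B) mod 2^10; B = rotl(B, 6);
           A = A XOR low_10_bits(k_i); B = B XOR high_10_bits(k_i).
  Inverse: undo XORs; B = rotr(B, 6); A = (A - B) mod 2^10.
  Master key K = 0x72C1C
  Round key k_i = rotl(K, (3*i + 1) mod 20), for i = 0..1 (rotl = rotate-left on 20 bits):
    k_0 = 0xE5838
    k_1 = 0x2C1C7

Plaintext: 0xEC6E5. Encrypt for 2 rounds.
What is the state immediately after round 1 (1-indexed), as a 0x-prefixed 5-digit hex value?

0xABAF8

s_0 = plaintext = 0xEC6E5
s_1 = Round(s_0, k_0) = 0xABAF8
s_2 = Round(s_1, k_1) = 0x1869F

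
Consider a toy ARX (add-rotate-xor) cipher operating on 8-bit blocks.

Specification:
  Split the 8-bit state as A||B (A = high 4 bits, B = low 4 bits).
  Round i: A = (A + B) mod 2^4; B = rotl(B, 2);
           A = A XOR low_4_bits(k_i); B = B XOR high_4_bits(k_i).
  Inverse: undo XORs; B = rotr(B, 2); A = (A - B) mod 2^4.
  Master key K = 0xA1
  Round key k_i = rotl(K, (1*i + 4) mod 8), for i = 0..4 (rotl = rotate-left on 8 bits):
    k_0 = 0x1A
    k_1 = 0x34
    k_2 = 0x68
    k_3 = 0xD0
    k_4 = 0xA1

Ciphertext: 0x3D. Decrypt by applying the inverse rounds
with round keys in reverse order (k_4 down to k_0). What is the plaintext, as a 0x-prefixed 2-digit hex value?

s_0 = ciphertext = 0x3D
s_1 = InvRound(s_0, k_4) = 0x5D
s_2 = InvRound(s_1, k_3) = 0x50
s_3 = InvRound(s_2, k_2) = 0x49
s_4 = InvRound(s_3, k_1) = 0x6A
s_5 = InvRound(s_4, k_0) = 0xEE

0xEE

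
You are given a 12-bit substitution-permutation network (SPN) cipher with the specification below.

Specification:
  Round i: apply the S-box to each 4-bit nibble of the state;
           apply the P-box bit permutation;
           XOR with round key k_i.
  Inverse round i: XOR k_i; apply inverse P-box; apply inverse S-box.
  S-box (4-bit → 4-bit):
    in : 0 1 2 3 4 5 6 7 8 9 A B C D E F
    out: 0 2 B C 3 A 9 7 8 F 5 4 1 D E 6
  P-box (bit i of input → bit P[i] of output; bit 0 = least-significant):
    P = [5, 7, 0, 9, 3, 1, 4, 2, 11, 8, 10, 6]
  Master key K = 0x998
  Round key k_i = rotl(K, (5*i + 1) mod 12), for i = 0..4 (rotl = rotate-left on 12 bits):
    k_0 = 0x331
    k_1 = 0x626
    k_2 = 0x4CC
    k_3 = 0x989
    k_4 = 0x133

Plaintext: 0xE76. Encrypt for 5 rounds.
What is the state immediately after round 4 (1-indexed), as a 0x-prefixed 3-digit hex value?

0xFDE

s_0 = plaintext = 0xE76
s_1 = Round(s_0, k_0) = 0x44B
s_2 = Round(s_1, k_1) = 0xF2D
s_3 = Round(s_2, k_2) = 0x3E3
s_4 = Round(s_3, k_3) = 0xFDE
s_5 = Round(s_4, k_4) = 0x6AE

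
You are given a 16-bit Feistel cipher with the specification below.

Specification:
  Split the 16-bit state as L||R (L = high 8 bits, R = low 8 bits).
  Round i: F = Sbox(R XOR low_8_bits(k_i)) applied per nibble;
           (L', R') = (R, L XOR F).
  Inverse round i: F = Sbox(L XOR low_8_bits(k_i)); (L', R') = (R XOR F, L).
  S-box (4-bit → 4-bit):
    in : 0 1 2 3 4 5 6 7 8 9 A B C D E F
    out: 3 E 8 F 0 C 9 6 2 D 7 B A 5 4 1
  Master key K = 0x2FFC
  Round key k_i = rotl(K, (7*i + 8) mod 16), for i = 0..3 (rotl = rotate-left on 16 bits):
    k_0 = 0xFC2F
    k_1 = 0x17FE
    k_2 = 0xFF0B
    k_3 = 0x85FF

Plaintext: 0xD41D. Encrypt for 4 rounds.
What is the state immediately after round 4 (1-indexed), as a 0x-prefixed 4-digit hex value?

0x2813

s_0 = plaintext = 0xD41D
s_1 = Round(s_0, k_0) = 0x1D2C
s_2 = Round(s_1, k_1) = 0x2C45
s_3 = Round(s_2, k_2) = 0x4528
s_4 = Round(s_3, k_3) = 0x2813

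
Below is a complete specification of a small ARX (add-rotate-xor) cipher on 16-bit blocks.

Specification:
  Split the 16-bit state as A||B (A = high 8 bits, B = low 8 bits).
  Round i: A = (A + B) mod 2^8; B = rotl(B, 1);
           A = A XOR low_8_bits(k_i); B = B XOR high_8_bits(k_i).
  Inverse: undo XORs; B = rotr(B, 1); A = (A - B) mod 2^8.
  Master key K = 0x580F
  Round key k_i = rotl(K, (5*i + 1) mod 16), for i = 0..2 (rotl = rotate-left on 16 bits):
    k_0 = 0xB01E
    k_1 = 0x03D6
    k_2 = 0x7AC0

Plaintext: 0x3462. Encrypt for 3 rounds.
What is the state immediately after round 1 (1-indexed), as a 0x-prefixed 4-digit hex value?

0x8874

s_0 = plaintext = 0x3462
s_1 = Round(s_0, k_0) = 0x8874
s_2 = Round(s_1, k_1) = 0x2AEB
s_3 = Round(s_2, k_2) = 0xD5AD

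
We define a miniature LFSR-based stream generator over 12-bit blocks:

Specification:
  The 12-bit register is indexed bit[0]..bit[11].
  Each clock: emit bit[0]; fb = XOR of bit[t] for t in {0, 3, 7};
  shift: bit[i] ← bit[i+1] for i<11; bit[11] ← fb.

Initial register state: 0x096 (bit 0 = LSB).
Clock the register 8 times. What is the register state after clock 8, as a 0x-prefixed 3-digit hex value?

0x250

reg_0 = 0x096
clock 1: out=0, reg = 0x84B
clock 2: out=1, reg = 0x425
clock 3: out=1, reg = 0xA12
clock 4: out=0, reg = 0x509
clock 5: out=1, reg = 0x284
clock 6: out=0, reg = 0x942
clock 7: out=0, reg = 0x4A1
clock 8: out=1, reg = 0x250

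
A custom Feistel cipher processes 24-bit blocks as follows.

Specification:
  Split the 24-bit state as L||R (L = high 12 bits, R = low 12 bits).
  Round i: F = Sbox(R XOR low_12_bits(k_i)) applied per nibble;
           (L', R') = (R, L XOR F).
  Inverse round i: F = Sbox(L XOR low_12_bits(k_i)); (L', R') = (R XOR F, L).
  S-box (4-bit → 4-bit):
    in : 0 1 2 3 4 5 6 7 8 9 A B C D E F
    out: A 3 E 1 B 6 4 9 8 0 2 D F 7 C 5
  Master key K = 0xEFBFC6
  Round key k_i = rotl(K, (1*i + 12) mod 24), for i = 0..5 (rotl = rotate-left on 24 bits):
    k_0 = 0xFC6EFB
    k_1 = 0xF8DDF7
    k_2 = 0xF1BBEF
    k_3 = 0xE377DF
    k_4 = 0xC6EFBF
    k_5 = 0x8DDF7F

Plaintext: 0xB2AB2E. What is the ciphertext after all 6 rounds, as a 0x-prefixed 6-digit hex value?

0xB3220B

s_0 = plaintext = 0xB2AB2E
s_1 = Round(s_0, k_0) = 0xB2ED5C
s_2 = Round(s_1, k_1) = 0xD5C103
s_3 = Round(s_2, k_2) = 0x103F93
s_4 = Round(s_3, k_3) = 0xF939BC
s_5 = Round(s_4, k_4) = 0x9BCB32
s_6 = Round(s_5, k_5) = 0xB3220B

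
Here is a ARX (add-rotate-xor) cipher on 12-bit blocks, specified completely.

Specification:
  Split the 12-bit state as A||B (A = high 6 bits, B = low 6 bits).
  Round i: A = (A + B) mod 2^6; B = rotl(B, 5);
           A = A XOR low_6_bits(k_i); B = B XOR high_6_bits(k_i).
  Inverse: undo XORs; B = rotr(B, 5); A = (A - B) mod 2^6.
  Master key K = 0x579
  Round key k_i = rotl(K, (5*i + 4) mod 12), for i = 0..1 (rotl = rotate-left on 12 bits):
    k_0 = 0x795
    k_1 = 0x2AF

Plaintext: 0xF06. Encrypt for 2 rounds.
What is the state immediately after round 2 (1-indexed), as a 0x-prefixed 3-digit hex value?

s_0 = plaintext = 0xF06
s_1 = Round(s_0, k_0) = 0x5DD
s_2 = Round(s_1, k_1) = 0x6E4

0x6E4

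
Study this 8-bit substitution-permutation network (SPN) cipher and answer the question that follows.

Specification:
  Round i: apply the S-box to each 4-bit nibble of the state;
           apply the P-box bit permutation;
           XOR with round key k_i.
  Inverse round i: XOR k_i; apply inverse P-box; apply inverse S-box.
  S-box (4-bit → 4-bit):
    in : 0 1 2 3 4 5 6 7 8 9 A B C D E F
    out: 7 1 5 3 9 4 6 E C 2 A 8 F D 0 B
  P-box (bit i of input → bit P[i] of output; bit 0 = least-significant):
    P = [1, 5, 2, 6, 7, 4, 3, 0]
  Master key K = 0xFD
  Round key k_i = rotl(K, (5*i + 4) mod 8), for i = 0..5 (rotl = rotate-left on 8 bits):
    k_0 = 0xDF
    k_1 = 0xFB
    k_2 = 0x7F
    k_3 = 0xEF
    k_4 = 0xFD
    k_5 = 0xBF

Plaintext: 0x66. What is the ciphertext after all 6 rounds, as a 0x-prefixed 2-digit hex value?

s_0 = plaintext = 0x66
s_1 = Round(s_0, k_0) = 0xE3
s_2 = Round(s_1, k_1) = 0xD9
s_3 = Round(s_2, k_2) = 0xD6
s_4 = Round(s_3, k_3) = 0x42
s_5 = Round(s_4, k_4) = 0x7A
s_6 = Round(s_5, k_5) = 0xC6

0xC6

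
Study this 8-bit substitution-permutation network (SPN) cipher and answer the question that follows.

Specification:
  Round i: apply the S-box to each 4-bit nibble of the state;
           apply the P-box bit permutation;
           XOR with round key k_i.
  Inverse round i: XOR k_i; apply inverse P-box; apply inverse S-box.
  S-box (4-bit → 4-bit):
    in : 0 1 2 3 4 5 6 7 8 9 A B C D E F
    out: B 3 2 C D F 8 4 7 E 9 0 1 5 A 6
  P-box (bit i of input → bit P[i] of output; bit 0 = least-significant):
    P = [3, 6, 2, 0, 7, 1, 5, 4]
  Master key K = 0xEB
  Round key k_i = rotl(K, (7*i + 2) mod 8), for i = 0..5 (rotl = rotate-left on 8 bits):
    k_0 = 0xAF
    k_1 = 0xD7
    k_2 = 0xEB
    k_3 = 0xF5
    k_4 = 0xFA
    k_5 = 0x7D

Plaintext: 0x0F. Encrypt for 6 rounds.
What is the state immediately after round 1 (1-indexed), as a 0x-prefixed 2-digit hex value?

0x79

s_0 = plaintext = 0x0F
s_1 = Round(s_0, k_0) = 0x79
s_2 = Round(s_1, k_1) = 0xB2
s_3 = Round(s_2, k_2) = 0xAB
s_4 = Round(s_3, k_3) = 0x65
s_5 = Round(s_4, k_4) = 0xA7
s_6 = Round(s_5, k_5) = 0xE9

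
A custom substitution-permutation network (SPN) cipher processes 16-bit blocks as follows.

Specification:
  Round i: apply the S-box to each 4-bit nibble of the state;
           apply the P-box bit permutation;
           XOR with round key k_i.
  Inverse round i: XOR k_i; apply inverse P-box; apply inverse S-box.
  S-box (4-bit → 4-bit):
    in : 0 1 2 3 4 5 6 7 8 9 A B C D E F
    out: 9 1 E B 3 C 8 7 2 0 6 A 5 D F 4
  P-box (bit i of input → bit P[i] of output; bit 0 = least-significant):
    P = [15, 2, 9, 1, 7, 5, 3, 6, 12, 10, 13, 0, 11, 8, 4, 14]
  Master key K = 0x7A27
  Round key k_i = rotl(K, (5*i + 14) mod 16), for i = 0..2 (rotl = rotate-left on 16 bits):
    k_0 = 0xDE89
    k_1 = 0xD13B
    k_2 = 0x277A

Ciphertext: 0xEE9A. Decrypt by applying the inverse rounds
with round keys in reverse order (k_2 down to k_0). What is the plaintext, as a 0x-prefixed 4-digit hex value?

0x2021

s_0 = ciphertext = 0xEE9A
s_1 = InvRound(s_0, k_2) = 0x3931
s_2 = InvRound(s_1, k_1) = 0x0FF0
s_3 = InvRound(s_2, k_0) = 0x2021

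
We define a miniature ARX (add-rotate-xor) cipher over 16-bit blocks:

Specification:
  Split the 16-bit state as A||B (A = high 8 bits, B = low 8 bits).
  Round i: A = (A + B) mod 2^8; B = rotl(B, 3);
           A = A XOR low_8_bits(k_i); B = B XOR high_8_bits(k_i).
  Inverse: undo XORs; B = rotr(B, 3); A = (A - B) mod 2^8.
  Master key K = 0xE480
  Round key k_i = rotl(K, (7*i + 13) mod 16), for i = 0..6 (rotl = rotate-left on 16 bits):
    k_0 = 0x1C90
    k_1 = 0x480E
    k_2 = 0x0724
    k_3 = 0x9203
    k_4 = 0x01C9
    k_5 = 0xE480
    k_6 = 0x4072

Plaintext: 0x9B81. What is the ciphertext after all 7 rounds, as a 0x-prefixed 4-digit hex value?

0xDE16

s_0 = plaintext = 0x9B81
s_1 = Round(s_0, k_0) = 0x8C10
s_2 = Round(s_1, k_1) = 0x92C8
s_3 = Round(s_2, k_2) = 0x7E41
s_4 = Round(s_3, k_3) = 0xBC98
s_5 = Round(s_4, k_4) = 0x9DC5
s_6 = Round(s_5, k_5) = 0xE2CA
s_7 = Round(s_6, k_6) = 0xDE16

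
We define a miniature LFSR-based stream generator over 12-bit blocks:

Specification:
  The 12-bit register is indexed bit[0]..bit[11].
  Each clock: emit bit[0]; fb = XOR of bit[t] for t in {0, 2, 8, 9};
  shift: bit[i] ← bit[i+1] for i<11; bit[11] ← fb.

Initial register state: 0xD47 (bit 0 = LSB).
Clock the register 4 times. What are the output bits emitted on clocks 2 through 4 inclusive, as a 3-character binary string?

110

reg_0 = 0xD47
clock 1: out=1, reg = 0xEA3
clock 2: out=1, reg = 0x751
clock 3: out=1, reg = 0xBA8
clock 4: out=0, reg = 0x5D4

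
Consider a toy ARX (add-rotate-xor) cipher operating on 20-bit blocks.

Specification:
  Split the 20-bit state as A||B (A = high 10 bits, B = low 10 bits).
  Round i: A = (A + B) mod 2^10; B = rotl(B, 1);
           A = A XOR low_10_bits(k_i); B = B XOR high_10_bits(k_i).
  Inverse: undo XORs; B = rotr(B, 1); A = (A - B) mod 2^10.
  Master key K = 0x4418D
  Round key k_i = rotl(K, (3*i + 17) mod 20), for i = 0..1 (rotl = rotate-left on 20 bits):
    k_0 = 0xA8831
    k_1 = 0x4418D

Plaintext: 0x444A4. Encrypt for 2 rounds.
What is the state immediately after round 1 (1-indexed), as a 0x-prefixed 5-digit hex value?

0x613EA

s_0 = plaintext = 0x444A4
s_1 = Round(s_0, k_0) = 0x613EA
s_2 = Round(s_1, k_1) = 0x38EC5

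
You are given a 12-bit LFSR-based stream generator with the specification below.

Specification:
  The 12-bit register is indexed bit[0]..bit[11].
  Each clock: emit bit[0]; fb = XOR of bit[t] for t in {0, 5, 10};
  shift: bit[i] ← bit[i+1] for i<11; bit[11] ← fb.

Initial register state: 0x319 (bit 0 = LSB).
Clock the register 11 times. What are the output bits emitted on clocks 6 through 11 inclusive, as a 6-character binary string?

reg_0 = 0x319
clock 1: out=1, reg = 0x98C
clock 2: out=0, reg = 0x4C6
clock 3: out=0, reg = 0xA63
clock 4: out=1, reg = 0x531
clock 5: out=1, reg = 0xA98
clock 6: out=0, reg = 0x54C
clock 7: out=0, reg = 0xAA6
clock 8: out=0, reg = 0xD53
clock 9: out=1, reg = 0x6A9
clock 10: out=1, reg = 0xB54
clock 11: out=0, reg = 0x5AA

000110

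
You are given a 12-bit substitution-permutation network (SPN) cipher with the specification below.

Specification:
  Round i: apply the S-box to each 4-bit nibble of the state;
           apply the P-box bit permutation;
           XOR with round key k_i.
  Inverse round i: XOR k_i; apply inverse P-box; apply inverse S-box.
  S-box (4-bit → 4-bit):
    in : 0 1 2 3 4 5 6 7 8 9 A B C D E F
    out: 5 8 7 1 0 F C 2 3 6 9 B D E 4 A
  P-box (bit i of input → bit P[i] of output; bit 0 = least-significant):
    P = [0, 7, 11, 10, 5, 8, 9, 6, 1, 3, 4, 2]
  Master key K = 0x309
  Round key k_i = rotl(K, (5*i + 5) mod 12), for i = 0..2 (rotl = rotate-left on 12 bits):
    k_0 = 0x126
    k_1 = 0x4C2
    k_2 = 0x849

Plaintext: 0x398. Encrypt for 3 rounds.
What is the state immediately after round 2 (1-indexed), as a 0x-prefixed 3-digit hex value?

s_0 = plaintext = 0x398
s_1 = Round(s_0, k_0) = 0x2A5
s_2 = Round(s_1, k_1) = 0x839
s_3 = Round(s_2, k_2) = 0x0E3

0x839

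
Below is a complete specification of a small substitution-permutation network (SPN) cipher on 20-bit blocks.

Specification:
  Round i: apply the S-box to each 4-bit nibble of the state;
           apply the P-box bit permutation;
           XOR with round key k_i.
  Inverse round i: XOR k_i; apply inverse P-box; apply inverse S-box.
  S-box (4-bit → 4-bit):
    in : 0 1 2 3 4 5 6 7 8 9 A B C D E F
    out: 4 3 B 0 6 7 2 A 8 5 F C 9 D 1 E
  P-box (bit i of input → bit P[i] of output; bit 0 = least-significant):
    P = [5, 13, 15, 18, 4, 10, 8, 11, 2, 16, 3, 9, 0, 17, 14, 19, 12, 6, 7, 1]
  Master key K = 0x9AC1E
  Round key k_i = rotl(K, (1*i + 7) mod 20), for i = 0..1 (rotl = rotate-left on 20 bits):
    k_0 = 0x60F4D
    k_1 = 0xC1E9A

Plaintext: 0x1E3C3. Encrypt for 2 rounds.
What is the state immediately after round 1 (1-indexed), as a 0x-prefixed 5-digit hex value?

s_0 = plaintext = 0x1E3C3
s_1 = Round(s_0, k_0) = 0x6171C
s_2 = Round(s_1, k_1) = 0xB18EB

0x6171C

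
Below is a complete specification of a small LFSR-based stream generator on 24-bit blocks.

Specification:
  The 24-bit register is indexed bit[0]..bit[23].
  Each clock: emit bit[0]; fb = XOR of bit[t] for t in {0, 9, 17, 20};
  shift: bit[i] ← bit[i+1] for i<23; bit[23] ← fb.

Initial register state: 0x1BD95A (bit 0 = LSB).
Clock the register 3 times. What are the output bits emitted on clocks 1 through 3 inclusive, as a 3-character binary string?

010

reg_0 = 0x1BD95A
clock 1: out=0, reg = 0x0DECAD
clock 2: out=1, reg = 0x86F656
clock 3: out=0, reg = 0x437B2B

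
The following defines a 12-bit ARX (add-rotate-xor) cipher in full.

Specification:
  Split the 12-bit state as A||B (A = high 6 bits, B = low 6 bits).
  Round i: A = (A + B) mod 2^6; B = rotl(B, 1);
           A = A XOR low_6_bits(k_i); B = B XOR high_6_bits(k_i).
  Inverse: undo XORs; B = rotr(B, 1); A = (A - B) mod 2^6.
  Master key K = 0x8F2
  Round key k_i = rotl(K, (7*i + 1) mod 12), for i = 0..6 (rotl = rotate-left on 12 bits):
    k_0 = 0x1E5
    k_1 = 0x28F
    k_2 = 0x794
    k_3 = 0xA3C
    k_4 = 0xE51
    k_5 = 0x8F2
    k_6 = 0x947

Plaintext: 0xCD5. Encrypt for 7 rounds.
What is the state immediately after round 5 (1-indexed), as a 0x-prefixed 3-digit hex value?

0xC9B

s_0 = plaintext = 0xCD5
s_1 = Round(s_0, k_0) = 0xB6D
s_2 = Round(s_1, k_1) = 0x551
s_3 = Round(s_2, k_2) = 0xCBC
s_4 = Round(s_3, k_3) = 0x491
s_5 = Round(s_4, k_4) = 0xC9B
s_6 = Round(s_5, k_5) = 0xFD5
s_7 = Round(s_6, k_6) = 0x4CF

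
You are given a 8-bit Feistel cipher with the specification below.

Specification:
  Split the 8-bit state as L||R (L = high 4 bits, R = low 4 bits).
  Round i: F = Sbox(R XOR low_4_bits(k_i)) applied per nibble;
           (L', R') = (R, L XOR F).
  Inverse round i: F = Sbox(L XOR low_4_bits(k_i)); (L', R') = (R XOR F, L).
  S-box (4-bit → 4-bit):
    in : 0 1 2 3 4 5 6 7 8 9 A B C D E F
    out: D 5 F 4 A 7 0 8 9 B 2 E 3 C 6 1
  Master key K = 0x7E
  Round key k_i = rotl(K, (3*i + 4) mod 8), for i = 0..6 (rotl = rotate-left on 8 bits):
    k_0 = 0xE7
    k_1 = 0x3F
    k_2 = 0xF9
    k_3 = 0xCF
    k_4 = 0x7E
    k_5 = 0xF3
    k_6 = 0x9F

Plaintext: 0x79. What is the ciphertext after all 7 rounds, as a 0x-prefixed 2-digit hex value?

s_0 = plaintext = 0x79
s_1 = Round(s_0, k_0) = 0x91
s_2 = Round(s_1, k_1) = 0x1F
s_3 = Round(s_2, k_2) = 0xF1
s_4 = Round(s_3, k_3) = 0x19
s_5 = Round(s_4, k_4) = 0x99
s_6 = Round(s_5, k_5) = 0x9B
s_7 = Round(s_6, k_6) = 0xB3

0xB3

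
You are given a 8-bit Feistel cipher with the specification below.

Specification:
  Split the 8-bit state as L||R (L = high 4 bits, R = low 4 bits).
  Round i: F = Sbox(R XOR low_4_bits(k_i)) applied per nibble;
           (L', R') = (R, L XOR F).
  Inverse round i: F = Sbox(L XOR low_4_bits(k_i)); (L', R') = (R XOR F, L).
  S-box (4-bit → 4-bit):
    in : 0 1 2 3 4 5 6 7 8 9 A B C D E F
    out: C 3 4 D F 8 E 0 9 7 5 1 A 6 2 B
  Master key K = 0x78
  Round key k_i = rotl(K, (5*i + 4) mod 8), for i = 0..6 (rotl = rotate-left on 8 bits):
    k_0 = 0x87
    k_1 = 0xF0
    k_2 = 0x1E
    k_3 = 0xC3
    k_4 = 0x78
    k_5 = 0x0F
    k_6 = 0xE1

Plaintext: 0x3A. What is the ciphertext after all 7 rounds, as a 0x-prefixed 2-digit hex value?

s_0 = plaintext = 0x3A
s_1 = Round(s_0, k_0) = 0xA5
s_2 = Round(s_1, k_1) = 0x52
s_3 = Round(s_2, k_2) = 0x2F
s_4 = Round(s_3, k_3) = 0xF8
s_5 = Round(s_4, k_4) = 0x83
s_6 = Round(s_5, k_5) = 0x32
s_7 = Round(s_6, k_6) = 0x2E

0x2E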